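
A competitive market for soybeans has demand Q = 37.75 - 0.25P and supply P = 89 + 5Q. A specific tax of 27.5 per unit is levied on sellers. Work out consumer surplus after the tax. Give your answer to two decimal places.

29.39

Rewriting demand in inverse form: P = 151 - 4Q.
Without the tax, 151 - 4Q = 89 + 5Q so Q* = 6.8889 and P* = 123.4444.
A tax on sellers shifts supply up by 27.5: 151 - 4Q = 89 + 5Q + 27.5, so Q_t = 3.8333. Buyers pay P_b = 135.6667; sellers receive P_s = P_b - 27.5 = 108.1667.
CS = (1/2)(Q_t)(151 - P_b) = (1/2)(3.8333)(15.3333) = 29.3889.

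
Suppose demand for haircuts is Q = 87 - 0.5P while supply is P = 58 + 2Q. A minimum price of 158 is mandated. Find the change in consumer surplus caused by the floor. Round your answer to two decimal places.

Rewriting demand in inverse form: P = 174 - 2Q.
Free-market equilibrium: 174 - 2Q = 58 + 2Q gives Q* = 29, P* = 116.
At the floor price 158, quantity demanded is (174 - 158)/2 = 8; demand is the short side, so Q = 8 trades at P = 158.
CS goes from (1/2)(29)(58) = 841 to 64 (computed as (174 - 158)(8) - (1/2)(2)(8)^2), a change of -777.

-777.00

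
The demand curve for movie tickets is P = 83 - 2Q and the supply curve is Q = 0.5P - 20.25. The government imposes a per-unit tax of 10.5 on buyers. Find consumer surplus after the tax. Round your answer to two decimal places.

Rewriting supply in inverse form: P = 40.5 + 2Q.
Without the tax, 83 - 2Q = 40.5 + 2Q so Q* = 10.625 and P* = 61.75.
A tax on buyers shifts demand down by 10.5: (83 - 10.5) - 2Q = 40.5 + 2Q, so Q_t = 8. Buyers pay P_b = 67; sellers receive P_s = P_b - 10.5 = 56.5.
Consumer surplus is the triangle under demand above P_b: (1/2)(8)(83 - 67) = 64.

64.00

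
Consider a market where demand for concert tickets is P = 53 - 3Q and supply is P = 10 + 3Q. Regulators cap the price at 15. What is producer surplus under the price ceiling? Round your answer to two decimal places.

Without the control, 53 - 3Q = 10 + 3Q so Q* = 7.1667 and P* = 31.5.
At P = 15, sellers supply (15 - 10)/3 = 1.6667 while buyers want more, so the quantity traded is 1.6667 at price 15.
PS is the triangle above supply below 15: (1/2)(1.6667)(15 - 10) = 4.1667.

4.17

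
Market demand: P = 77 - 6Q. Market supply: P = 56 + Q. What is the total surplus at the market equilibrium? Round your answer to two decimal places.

31.50

Equilibrium: 77 - 6Q = 56 + Q, so Q* = 3 and P* = 59.
CS = (1/2)(3)(18) = 27 and PS = (1/2)(3)(3) = 4.5, so total surplus = 31.5.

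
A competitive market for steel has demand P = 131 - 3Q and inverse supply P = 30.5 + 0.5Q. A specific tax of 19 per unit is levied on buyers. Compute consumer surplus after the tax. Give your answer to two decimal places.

813.34

Without the tax, 131 - 3Q = 30.5 + 0.5Q so Q* = 28.7143 and P* = 44.8571.
With the tax, buyers' net willingness to pay falls by 19: (131 - 19) - 3Q = 30.5 + 0.5Q, so Q_t = 23.2857. Buyers pay P_b = 61.1429; sellers receive P_s = P_b - 19 = 42.1429.
CS = (1/2)(Q_t)(131 - P_b) = (1/2)(23.2857)(69.8571) = 813.3367.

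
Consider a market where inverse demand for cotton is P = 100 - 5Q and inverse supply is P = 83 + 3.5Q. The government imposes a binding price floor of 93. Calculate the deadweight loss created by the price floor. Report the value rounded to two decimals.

1.53

Free-market equilibrium: 100 - 5Q = 83 + 3.5Q gives Q* = 2, P* = 90.
At the floor price 93, quantity demanded is (100 - 93)/5 = 1.4; demand is the short side, so Q = 1.4 trades at P = 93.
The lost-trades triangle has base Q* - 1.4 = 0.6 and height equal to the gap between the curves at Q = 1.4, which is 93 - 87.9 = 5.1. DWL = (1/2)(0.6)(5.1) = 1.53.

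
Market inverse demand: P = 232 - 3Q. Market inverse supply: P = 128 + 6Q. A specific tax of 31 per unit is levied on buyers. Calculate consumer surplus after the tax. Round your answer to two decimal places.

98.69

Pre-tax equilibrium: 232 - 3Q = 128 + 6Q gives Q* = 11.5556, P* = 197.3333.
With the tax, buyers' net willingness to pay falls by 31: (232 - 31) - 3Q = 128 + 6Q, so Q_t = 8.1111. Buyers pay P_b = 207.6667; sellers receive P_s = P_b - 31 = 176.6667.
Consumer surplus is the triangle under demand above P_b: (1/2)(8.1111)(232 - 207.6667) = 98.6852.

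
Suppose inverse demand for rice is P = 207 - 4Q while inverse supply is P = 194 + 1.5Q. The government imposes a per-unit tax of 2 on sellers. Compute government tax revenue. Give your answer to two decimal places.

4.00

Pre-tax equilibrium: 207 - 4Q = 194 + 1.5Q gives Q* = 2.3636, P* = 197.5455.
A tax on sellers shifts supply up by 2: 207 - 4Q = 194 + 1.5Q + 2, so Q_t = 2. Buyers pay P_b = 199; sellers receive P_s = P_b - 2 = 197.
Tax revenue = t x Q_t = 2 x 2 = 4.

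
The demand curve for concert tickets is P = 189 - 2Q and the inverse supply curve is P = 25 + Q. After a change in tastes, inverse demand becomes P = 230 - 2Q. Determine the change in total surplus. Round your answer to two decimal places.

Initial equilibrium: Q_0 = 54.6667, P_0 = 79.6667; CS_0 = (1/2)(54.6667)(109.3333) = 2988.4444, PS_0 = (1/2)(54.6667)(54.6667) = 1494.2222.
New equilibrium: 230 - 2Q = 25 + Q gives Q_1 = 68.3333, P_1 = 93.3333; CS_1 = 4669.4444, PS_1 = 2334.7222.
Change in total surplus = (4669.4444 + 2334.7222) - (2988.4444 + 1494.2222) = 2521.5.

2521.50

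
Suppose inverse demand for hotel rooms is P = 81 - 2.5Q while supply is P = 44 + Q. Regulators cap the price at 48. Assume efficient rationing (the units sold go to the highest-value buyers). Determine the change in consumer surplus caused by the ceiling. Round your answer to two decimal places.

-27.69

Without the control, 81 - 2.5Q = 44 + Q so Q* = 10.5714 and P* = 54.5714.
At the ceiling price 48, quantity supplied is (48 - 44)/1 = 4; supply is the short side, so Q = 4 trades at P = 48.
CS goes from (1/2)(10.5714)(26.4286) = 139.6939 to 112 (computed as (81 - 48)(4) - (1/2)(2.5)(4)^2), a change of -27.6939.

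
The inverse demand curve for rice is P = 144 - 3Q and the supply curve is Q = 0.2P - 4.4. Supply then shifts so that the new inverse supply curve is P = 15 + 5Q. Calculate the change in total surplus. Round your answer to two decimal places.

Rewriting supply in inverse form: P = 22 + 5Q.
Initial equilibrium: Q_0 = 15.25, P_0 = 98.25; CS_0 = (1/2)(15.25)(45.75) = 348.8438, PS_0 = (1/2)(15.25)(76.25) = 581.4062.
New equilibrium: 144 - 3Q = 15 + 5Q gives Q_1 = 16.125, P_1 = 95.625; CS_1 = 390.0234, PS_1 = 650.0391.
Change in total surplus = (390.0234 + 650.0391) - (348.8438 + 581.4062) = 109.8125.

109.81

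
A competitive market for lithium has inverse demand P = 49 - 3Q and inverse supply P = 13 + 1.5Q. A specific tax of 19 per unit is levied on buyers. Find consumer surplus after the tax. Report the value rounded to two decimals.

21.41

Without the tax, 49 - 3Q = 13 + 1.5Q so Q* = 8 and P* = 25.
With the tax, buyers' net willingness to pay falls by 19: (49 - 19) - 3Q = 13 + 1.5Q, so Q_t = 3.7778. Buyers pay P_b = 37.6667; sellers receive P_s = P_b - 19 = 18.6667.
CS = (1/2)(Q_t)(49 - P_b) = (1/2)(3.7778)(11.3333) = 21.4074.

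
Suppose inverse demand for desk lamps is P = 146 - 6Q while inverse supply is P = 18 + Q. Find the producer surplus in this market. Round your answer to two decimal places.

167.18

Set 146 - 6Q = 18 + Q, which gives 128 = 7Q, so Q* = 18.2857 and P* = 146 - 6(18.2857) = 36.2857.
PS is the area between P* and the supply curve from 0 to Q*: (1/2)(18.2857)(18.2857) = 167.1837.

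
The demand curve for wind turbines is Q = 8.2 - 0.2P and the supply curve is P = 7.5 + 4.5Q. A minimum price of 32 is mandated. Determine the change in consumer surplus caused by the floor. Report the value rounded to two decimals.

Rewriting demand in inverse form: P = 41 - 5Q.
Without the control, 41 - 5Q = 7.5 + 4.5Q so Q* = 3.5263 and P* = 23.3684.
At P = 32, buyers demand (41 - 32)/5 = 1.8 while sellers would supply more, so the quantity traded is 1.8 at price 32.
CS goes from (1/2)(3.5263)(17.6316) = 31.0873 to 8.1 (computed as (41 - 32)(1.8) - (1/2)(5)(1.8)^2), a change of -22.9873.

-22.99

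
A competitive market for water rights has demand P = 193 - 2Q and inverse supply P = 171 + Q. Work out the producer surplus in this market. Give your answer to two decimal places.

Setting demand equal to supply, 22 = 3Q, so Q* = 7.3333 and P* = 178.3333.
PS is the area between P* and the supply curve from 0 to Q*: (1/2)(7.3333)(7.3333) = 26.8889.

26.89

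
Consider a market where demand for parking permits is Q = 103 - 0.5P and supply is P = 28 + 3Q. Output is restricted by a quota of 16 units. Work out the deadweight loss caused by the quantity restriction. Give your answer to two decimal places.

960.40

Rewriting demand in inverse form: P = 206 - 2Q.
Unrestricted equilibrium: Q* = (206 - 28)/(2 + 3) = 35.6.
At Q = 16 the demand price is 206 - 2(16) = 174 and the supply price is 28 + 3(16) = 76.
DWL = (1/2)(gap between curves at 16) x (Q* - 16) = (1/2)(98)(19.6) = 960.4.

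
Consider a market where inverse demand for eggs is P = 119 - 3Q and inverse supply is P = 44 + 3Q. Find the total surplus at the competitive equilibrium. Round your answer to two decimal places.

Equilibrium: 119 - 3Q = 44 + 3Q, so Q* = 12.5 and P* = 81.5.
Total surplus is the full triangle between the curves from 0 to Q*: (1/2)(12.5)(119 - 44) = 468.75.

468.75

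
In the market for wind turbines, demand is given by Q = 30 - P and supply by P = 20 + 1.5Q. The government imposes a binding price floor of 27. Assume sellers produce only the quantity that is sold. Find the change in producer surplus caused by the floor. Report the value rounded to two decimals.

Rewriting demand in inverse form: P = 30 - Q.
Free-market equilibrium: 30 - Q = 20 + 1.5Q gives Q* = 4, P* = 26.
At P = 27, buyers demand (30 - 27)/1 = 3 while sellers would supply more, so the quantity traded is 3 at price 27.
PS goes from (1/2)(4)(6) = 12 to 14.25 (computed as (27 - 20)(3) - (1/2)(1.5)(3)^2), a change of 2.25.

2.25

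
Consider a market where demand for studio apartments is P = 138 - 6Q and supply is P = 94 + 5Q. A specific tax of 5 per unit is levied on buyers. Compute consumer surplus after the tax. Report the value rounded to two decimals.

37.71

Pre-tax equilibrium: 138 - 6Q = 94 + 5Q gives Q* = 4, P* = 114.
A tax on buyers shifts demand down by 5: (138 - 5) - 6Q = 94 + 5Q, so Q_t = 3.5455. Buyers pay P_b = 116.7273; sellers receive P_s = P_b - 5 = 111.7273.
CS = (1/2)(Q_t)(138 - P_b) = (1/2)(3.5455)(21.2727) = 37.7107.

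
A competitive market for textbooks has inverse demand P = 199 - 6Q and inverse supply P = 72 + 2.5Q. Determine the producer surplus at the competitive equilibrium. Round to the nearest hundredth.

279.05

Equilibrium: 199 - 6Q = 72 + 2.5Q, so Q* = 14.9412 and P* = 109.3529.
Producer surplus is the triangle above supply below P*: (1/2)(14.9412)(109.3529 - 72) = (1/2)(14.9412)(37.3529) = 279.0484.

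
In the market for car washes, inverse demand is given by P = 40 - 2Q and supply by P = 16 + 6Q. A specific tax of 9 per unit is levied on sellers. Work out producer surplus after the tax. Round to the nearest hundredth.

10.55

Pre-tax equilibrium: 40 - 2Q = 16 + 6Q gives Q* = 3, P* = 34.
A tax on sellers shifts supply up by 9: 40 - 2Q = 16 + 6Q + 9, so Q_t = 1.875. Buyers pay P_b = 36.25; sellers receive P_s = P_b - 9 = 27.25.
PS = (1/2)(Q_t)(P_s - 16) = (1/2)(1.875)(11.25) = 10.5469.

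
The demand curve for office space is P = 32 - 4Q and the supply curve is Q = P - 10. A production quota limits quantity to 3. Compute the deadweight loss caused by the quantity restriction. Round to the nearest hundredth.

4.90

Rewriting supply in inverse form: P = 10 + Q.
Unrestricted equilibrium: Q* = (32 - 10)/(4 + 1) = 4.4.
At Q = 3 the demand price is 32 - 4(3) = 20 and the supply price is 10 + (3) = 13.
DWL = (1/2)(gap between curves at 3) x (Q* - 3) = (1/2)(7)(1.4) = 4.9.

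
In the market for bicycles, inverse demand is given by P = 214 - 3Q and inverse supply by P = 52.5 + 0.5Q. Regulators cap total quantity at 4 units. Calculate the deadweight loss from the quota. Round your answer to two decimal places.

Without the quota, 214 - 3Q = 52.5 + 0.5Q gives Q* = 46.1429.
At Q = 4 the demand price is 214 - 3(4) = 202 and the supply price is 52.5 + 0.5(4) = 54.5.
Deadweight loss is the triangle between the curves from 4 to 46.1429: (1/2)(202 - 54.5)(46.1429 - 4) = 3108.0357.

3108.04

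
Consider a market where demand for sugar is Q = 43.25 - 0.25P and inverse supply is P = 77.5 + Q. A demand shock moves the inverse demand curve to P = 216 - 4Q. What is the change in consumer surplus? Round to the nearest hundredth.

804.96

Rewriting demand in inverse form: P = 173 - 4Q.
Initial equilibrium: Q_0 = 19.1, P_0 = 96.6; CS_0 = (1/2)(19.1)(76.4) = 729.62, PS_0 = (1/2)(19.1)(19.1) = 182.405.
New equilibrium: 216 - 4Q = 77.5 + Q gives Q_1 = 27.7, P_1 = 105.2; CS_1 = 1534.58, PS_1 = 383.645.
Change in consumer surplus = 1534.58 - 729.62 = 804.96.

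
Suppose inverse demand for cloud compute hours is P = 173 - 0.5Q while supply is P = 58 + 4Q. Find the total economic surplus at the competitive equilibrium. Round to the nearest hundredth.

Equilibrium: 173 - 0.5Q = 58 + 4Q, so Q* = 25.5556 and P* = 160.2222.
Total surplus is the full triangle between the curves from 0 to Q*: (1/2)(25.5556)(173 - 58) = 1469.4444.

1469.44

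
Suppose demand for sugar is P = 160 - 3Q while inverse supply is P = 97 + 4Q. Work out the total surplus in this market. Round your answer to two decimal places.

283.50

Setting demand equal to supply, 63 = 7Q, so Q* = 9 and P* = 133.
Total surplus is the full triangle between the curves from 0 to Q*: (1/2)(9)(160 - 97) = 283.5.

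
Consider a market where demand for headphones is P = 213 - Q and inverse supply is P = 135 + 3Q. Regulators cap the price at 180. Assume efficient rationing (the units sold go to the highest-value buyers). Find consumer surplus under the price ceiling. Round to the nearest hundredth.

382.50

Without the control, 213 - Q = 135 + 3Q so Q* = 19.5 and P* = 193.5.
At P = 180, sellers supply (180 - 135)/3 = 15 while buyers want more, so the quantity traded is 15 at price 180.
The demand price at Q = 15 is 198. CS is the trapezoid between demand and 180 over [0, 15]: (1/2)[(213 - 180) + (198 - 180)](15) = 382.5.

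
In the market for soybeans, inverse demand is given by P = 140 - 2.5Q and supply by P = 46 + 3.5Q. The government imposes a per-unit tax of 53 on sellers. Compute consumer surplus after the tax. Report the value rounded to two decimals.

58.37

Pre-tax equilibrium: 140 - 2.5Q = 46 + 3.5Q gives Q* = 15.6667, P* = 100.8333.
With the tax, sellers need 53 more per unit: 140 - 2.5Q = 46 + 3.5Q + 53, so Q_t = 6.8333. Buyers pay P_b = 122.9167; sellers receive P_s = P_b - 53 = 69.9167.
Consumer surplus is the triangle under demand above P_b: (1/2)(6.8333)(140 - 122.9167) = 58.3681.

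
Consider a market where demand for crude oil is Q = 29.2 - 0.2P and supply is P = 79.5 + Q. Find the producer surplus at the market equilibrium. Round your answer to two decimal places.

61.42

Rewriting demand in inverse form: P = 146 - 5Q.
Set 146 - 5Q = 79.5 + Q, which gives 66.5 = 6Q, so Q* = 11.0833 and P* = 146 - 5(11.0833) = 90.5833.
PS is the area between P* and the supply curve from 0 to Q*: (1/2)(11.0833)(11.0833) = 61.4201.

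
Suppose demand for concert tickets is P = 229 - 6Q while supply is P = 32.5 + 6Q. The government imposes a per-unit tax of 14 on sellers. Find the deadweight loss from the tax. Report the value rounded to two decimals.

Without the tax, 229 - 6Q = 32.5 + 6Q so Q* = 16.375 and P* = 130.75.
A tax on sellers shifts supply up by 14: 229 - 6Q = 32.5 + 6Q + 14, so Q_t = 15.2083. Buyers pay P_b = 137.75; sellers receive P_s = P_b - 14 = 123.75.
Deadweight loss is the triangle between the curves from Q_t to Q*: (1/2)(16.375 - 15.2083)(14) = 8.1667.

8.17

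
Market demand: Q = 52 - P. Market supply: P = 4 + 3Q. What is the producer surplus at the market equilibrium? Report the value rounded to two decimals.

216.00

Rewriting demand in inverse form: P = 52 - Q.
Setting demand equal to supply, 48 = 4Q, so Q* = 12 and P* = 40.
PS is the area between P* and the supply curve from 0 to Q*: (1/2)(12)(36) = 216.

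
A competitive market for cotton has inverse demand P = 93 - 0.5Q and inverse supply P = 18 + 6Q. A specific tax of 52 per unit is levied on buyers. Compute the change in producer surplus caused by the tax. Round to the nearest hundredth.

Pre-tax equilibrium: 93 - 0.5Q = 18 + 6Q gives Q* = 11.5385, P* = 87.2308.
A tax on buyers shifts demand down by 52: (93 - 52) - 0.5Q = 18 + 6Q, so Q_t = 3.5385. Buyers pay P_b = 91.2308; sellers receive P_s = P_b - 52 = 39.2308.
Producers lose the trapezoid between P_s and P* out to Q_t plus the triangle from Q_t to Q*: change in PS = 37.5621 - 399.4083 = -361.8462.

-361.85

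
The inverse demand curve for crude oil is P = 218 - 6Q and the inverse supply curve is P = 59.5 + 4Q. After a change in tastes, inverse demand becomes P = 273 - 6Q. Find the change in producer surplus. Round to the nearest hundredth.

409.20

Initial equilibrium: Q_0 = 15.85, P_0 = 122.9; CS_0 = (1/2)(15.85)(95.1) = 753.6675, PS_0 = (1/2)(15.85)(63.4) = 502.445.
New equilibrium: 273 - 6Q = 59.5 + 4Q gives Q_1 = 21.35, P_1 = 144.9; CS_1 = 1367.4675, PS_1 = 911.645.
Change in producer surplus = 911.645 - 502.445 = 409.2.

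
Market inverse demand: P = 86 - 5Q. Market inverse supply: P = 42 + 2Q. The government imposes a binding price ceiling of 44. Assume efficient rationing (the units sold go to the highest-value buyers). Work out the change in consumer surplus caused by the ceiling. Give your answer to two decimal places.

-59.28

Free-market equilibrium: 86 - 5Q = 42 + 2Q gives Q* = 6.2857, P* = 54.5714.
At the ceiling price 44, quantity supplied is (44 - 42)/2 = 1; supply is the short side, so Q = 1 trades at P = 44.
CS goes from (1/2)(6.2857)(31.4286) = 98.7755 to 39.5 (computed as (86 - 44)(1) - (1/2)(5)(1)^2), a change of -59.2755.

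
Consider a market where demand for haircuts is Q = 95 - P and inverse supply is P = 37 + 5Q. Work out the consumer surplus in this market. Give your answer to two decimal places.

Rewriting demand in inverse form: P = 95 - Q.
Set 95 - Q = 37 + 5Q, which gives 58 = 6Q, so Q* = 9.6667 and P* = 95 - (9.6667) = 85.3333.
The demand choke price is 95, so CS = (1/2)(Q*)(95 - P*) = (1/2)(9.6667)(9.6667) = 46.7222.

46.72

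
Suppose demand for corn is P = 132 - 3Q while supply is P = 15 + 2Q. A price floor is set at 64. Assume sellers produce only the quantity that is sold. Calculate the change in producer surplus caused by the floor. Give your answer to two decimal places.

Free-market equilibrium: 132 - 3Q = 15 + 2Q gives Q* = 23.4, P* = 61.8.
At the floor price 64, quantity demanded is (132 - 64)/3 = 22.6667; demand is the short side, so Q = 22.6667 trades at P = 64.
PS goes from (1/2)(23.4)(46.8) = 547.56 to 596.8889 (computed as (64 - 15)(22.6667) - (1/2)(2)(22.6667)^2), a change of 49.3289.

49.33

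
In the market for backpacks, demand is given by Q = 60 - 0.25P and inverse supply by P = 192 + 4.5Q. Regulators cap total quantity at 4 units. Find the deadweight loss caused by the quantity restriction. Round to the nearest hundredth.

11.53

Rewriting demand in inverse form: P = 240 - 4Q.
Without the quota, 240 - 4Q = 192 + 4.5Q gives Q* = 5.6471.
At Q = 4 the demand price is 240 - 4(4) = 224 and the supply price is 192 + 4.5(4) = 210.
DWL = (1/2)(gap between curves at 4) x (Q* - 4) = (1/2)(14)(1.6471) = 11.5294.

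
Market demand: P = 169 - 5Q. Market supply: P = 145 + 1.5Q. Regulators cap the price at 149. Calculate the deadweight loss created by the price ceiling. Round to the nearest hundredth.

Without the control, 169 - 5Q = 145 + 1.5Q so Q* = 3.6923 and P* = 150.5385.
At the ceiling price 149, quantity supplied is (149 - 145)/1.5 = 2.6667; supply is the short side, so Q = 2.6667 trades at P = 149.
The lost-trades triangle has base Q* - 2.6667 = 1.0256 and height equal to the gap between the curves at Q = 2.6667, which is 155.6667 - 149 = 6.6667. DWL = (1/2)(1.0256)(6.6667) = 3.4188.

3.42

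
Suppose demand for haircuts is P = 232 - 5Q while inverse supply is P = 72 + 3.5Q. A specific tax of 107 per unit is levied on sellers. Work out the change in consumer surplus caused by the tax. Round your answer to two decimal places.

-788.62

Pre-tax equilibrium: 232 - 5Q = 72 + 3.5Q gives Q* = 18.8235, P* = 137.8824.
A tax on sellers shifts supply up by 107: 232 - 5Q = 72 + 3.5Q + 107, so Q_t = 6.2353. Buyers pay P_b = 200.8235; sellers receive P_s = P_b - 107 = 93.8235.
Consumers lose the trapezoid between P* and P_b out to Q_t plus the triangle from Q_t to Q*: change in CS = 97.1972 - 885.8131 = -788.6159.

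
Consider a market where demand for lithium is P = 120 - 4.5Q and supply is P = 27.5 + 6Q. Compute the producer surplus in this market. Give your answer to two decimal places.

232.82

Set 120 - 4.5Q = 27.5 + 6Q, which gives 92.5 = 10.5Q, so Q* = 8.8095 and P* = 120 - 4.5(8.8095) = 80.3571.
The supply curve's price intercept is 27.5, so PS = (1/2)(Q*)(P* - 27.5) = (1/2)(8.8095)(52.8571) = 232.8231.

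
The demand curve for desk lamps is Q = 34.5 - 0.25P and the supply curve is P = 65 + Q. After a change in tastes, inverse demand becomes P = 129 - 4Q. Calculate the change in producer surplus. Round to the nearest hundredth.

Rewriting demand in inverse form: P = 138 - 4Q.
Initial equilibrium: Q_0 = 14.6, P_0 = 79.6; CS_0 = (1/2)(14.6)(58.4) = 426.32, PS_0 = (1/2)(14.6)(14.6) = 106.58.
New equilibrium: 129 - 4Q = 65 + Q gives Q_1 = 12.8, P_1 = 77.8; CS_1 = 327.68, PS_1 = 81.92.
Change in producer surplus = 81.92 - 106.58 = -24.66.

-24.66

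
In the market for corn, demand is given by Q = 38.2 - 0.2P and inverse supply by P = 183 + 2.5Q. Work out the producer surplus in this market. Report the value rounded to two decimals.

1.42

Rewriting demand in inverse form: P = 191 - 5Q.
Setting demand equal to supply, 8 = 7.5Q, so Q* = 1.0667 and P* = 185.6667.
Producer surplus is the triangle above supply below P*: (1/2)(1.0667)(185.6667 - 183) = (1/2)(1.0667)(2.6667) = 1.4222.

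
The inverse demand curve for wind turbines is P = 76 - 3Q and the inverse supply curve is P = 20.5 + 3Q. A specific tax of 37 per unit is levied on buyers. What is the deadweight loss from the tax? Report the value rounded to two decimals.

114.08

Without the tax, 76 - 3Q = 20.5 + 3Q so Q* = 9.25 and P* = 48.25.
With the tax, buyers' net willingness to pay falls by 37: (76 - 37) - 3Q = 20.5 + 3Q, so Q_t = 3.0833. Buyers pay P_b = 66.75; sellers receive P_s = P_b - 37 = 29.75.
Deadweight loss is the triangle between the curves from Q_t to Q*: (1/2)(9.25 - 3.0833)(37) = 114.0833.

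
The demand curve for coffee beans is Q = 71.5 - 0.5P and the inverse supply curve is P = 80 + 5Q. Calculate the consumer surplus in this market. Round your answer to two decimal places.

Rewriting demand in inverse form: P = 143 - 2Q.
Setting demand equal to supply, 63 = 7Q, so Q* = 9 and P* = 125.
Consumer surplus is the triangle under demand above P*: (1/2)(9)(143 - 125) = (1/2)(9)(18) = 81.

81.00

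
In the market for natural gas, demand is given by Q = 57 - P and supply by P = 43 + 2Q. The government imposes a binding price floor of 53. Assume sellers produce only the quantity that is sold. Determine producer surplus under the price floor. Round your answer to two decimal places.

Rewriting demand in inverse form: P = 57 - Q.
Free-market equilibrium: 57 - Q = 43 + 2Q gives Q* = 4.6667, P* = 52.3333.
At the floor price 53, quantity demanded is (57 - 53)/1 = 4; demand is the short side, so Q = 4 trades at P = 53.
The supply price at Q = 4 is 51. PS is the trapezoid between 53 and supply over [0, 4]: (1/2)[(53 - 43) + (53 - 51)](4) = 24.

24.00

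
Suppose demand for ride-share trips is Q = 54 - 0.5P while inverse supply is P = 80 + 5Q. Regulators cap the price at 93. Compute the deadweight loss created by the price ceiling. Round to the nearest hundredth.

6.86

Rewriting demand in inverse form: P = 108 - 2Q.
Without the control, 108 - 2Q = 80 + 5Q so Q* = 4 and P* = 100.
At the ceiling price 93, quantity supplied is (93 - 80)/5 = 2.6; supply is the short side, so Q = 2.6 trades at P = 93.
The lost-trades triangle has base Q* - 2.6 = 1.4 and height equal to the gap between the curves at Q = 2.6, which is 102.8 - 93 = 9.8. DWL = (1/2)(1.4)(9.8) = 6.86.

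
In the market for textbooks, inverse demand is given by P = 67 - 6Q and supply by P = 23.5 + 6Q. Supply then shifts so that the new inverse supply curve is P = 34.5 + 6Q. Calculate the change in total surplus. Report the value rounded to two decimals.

Initial equilibrium: Q_0 = 3.625, P_0 = 45.25; CS_0 = (1/2)(3.625)(21.75) = 39.4219, PS_0 = (1/2)(3.625)(21.75) = 39.4219.
New equilibrium: 67 - 6Q = 34.5 + 6Q gives Q_1 = 2.7083, P_1 = 50.75; CS_1 = 22.0052, PS_1 = 22.0052.
Change in total surplus = (22.0052 + 22.0052) - (39.4219 + 39.4219) = -34.8333.

-34.83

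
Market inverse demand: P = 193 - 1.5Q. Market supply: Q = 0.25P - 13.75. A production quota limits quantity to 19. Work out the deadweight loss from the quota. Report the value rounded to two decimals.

102.02

Rewriting supply in inverse form: P = 55 + 4Q.
Unrestricted equilibrium: Q* = (193 - 55)/(1.5 + 4) = 25.0909.
At Q = 19 the demand price is 193 - 1.5(19) = 164.5 and the supply price is 55 + 4(19) = 131.
DWL = (1/2)(gap between curves at 19) x (Q* - 19) = (1/2)(33.5)(6.0909) = 102.0227.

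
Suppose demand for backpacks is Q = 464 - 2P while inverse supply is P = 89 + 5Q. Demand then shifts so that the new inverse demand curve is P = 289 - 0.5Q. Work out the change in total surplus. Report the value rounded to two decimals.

1777.36

Rewriting demand in inverse form: P = 232 - 0.5Q.
Initial equilibrium: Q_0 = 26, P_0 = 219; CS_0 = (1/2)(26)(13) = 169, PS_0 = (1/2)(26)(130) = 1690.
New equilibrium: 289 - 0.5Q = 89 + 5Q gives Q_1 = 36.3636, P_1 = 270.8182; CS_1 = 330.5785, PS_1 = 3305.7851.
Change in total surplus = (330.5785 + 3305.7851) - (169 + 1690) = 1777.3636.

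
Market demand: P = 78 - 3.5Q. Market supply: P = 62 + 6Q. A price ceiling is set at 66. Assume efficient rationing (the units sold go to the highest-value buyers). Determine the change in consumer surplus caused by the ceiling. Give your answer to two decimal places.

Free-market equilibrium: 78 - 3.5Q = 62 + 6Q gives Q* = 1.6842, P* = 72.1053.
At P = 66, sellers supply (66 - 62)/6 = 0.6667 while buyers want more, so the quantity traded is 0.6667 at price 66.
CS goes from (1/2)(1.6842)(5.8947) = 4.964 to 7.2222 (computed as (78 - 66)(0.6667) - (1/2)(3.5)(0.6667)^2), a change of 2.2582.

2.26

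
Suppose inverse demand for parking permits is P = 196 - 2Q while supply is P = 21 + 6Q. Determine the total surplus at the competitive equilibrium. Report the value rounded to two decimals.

1914.06

Setting demand equal to supply, 175 = 8Q, so Q* = 21.875 and P* = 152.25.
Total surplus is the full triangle between the curves from 0 to Q*: (1/2)(21.875)(196 - 21) = 1914.0625.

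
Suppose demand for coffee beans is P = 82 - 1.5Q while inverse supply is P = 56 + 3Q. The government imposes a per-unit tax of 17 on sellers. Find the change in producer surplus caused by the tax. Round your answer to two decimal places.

Pre-tax equilibrium: 82 - 1.5Q = 56 + 3Q gives Q* = 5.7778, P* = 73.3333.
With the tax, sellers need 17 more per unit: 82 - 1.5Q = 56 + 3Q + 17, so Q_t = 2. Buyers pay P_b = 79; sellers receive P_s = P_b - 17 = 62.
PS falls from (1/2)(5.7778)(17.3333) = 50.0741 to (1/2)(2)(6) = 6, a change of -44.0741.

-44.07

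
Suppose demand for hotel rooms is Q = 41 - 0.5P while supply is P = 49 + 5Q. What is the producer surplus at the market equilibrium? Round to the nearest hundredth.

55.56

Rewriting demand in inverse form: P = 82 - 2Q.
Equilibrium: 82 - 2Q = 49 + 5Q, so Q* = 4.7143 and P* = 72.5714.
PS is the area between P* and the supply curve from 0 to Q*: (1/2)(4.7143)(23.5714) = 55.5612.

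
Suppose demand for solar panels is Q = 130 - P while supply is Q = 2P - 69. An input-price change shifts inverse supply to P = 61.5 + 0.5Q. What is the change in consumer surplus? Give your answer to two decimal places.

-984.00

Rewriting demand in inverse form: P = 130 - Q.
Rewriting supply in inverse form: P = 34.5 + 0.5Q.
Initial equilibrium: Q_0 = 63.6667, P_0 = 66.3333; CS_0 = (1/2)(63.6667)(63.6667) = 2026.7222, PS_0 = (1/2)(63.6667)(31.8333) = 1013.3611.
New equilibrium: 130 - Q = 61.5 + 0.5Q gives Q_1 = 45.6667, P_1 = 84.3333; CS_1 = 1042.7222, PS_1 = 521.3611.
Change in consumer surplus = 1042.7222 - 2026.7222 = -984.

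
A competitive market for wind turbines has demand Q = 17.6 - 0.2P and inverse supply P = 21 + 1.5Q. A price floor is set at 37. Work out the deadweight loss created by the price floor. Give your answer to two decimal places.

0.04

Rewriting demand in inverse form: P = 88 - 5Q.
Without the control, 88 - 5Q = 21 + 1.5Q so Q* = 10.3077 and P* = 36.4615.
At P = 37, buyers demand (88 - 37)/5 = 10.2 while sellers would supply more, so the quantity traded is 10.2 at price 37.
At Q = 10.2 the demand price is 37 and the supply price is 36.3. Deadweight loss is the triangle between the curves from 10.2 to 10.3077: (1/2)(37 - 36.3)(10.3077 - 10.2) = 0.0377.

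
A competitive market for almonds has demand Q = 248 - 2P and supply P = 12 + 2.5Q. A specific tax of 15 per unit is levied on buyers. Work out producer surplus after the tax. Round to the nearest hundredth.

Rewriting demand in inverse form: P = 124 - 0.5Q.
Pre-tax equilibrium: 124 - 0.5Q = 12 + 2.5Q gives Q* = 37.3333, P* = 105.3333.
A tax on buyers shifts demand down by 15: (124 - 15) - 0.5Q = 12 + 2.5Q, so Q_t = 32.3333. Buyers pay P_b = 107.8333; sellers receive P_s = P_b - 15 = 92.8333.
PS = (1/2)(Q_t)(P_s - 12) = (1/2)(32.3333)(80.8333) = 1306.8056.

1306.81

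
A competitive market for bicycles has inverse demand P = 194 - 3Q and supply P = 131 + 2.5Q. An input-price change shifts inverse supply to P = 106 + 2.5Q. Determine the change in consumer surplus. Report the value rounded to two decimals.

187.19

Initial equilibrium: Q_0 = 11.4545, P_0 = 159.6364; CS_0 = (1/2)(11.4545)(34.3636) = 196.8099, PS_0 = (1/2)(11.4545)(28.6364) = 164.0083.
New equilibrium: 194 - 3Q = 106 + 2.5Q gives Q_1 = 16, P_1 = 146; CS_1 = 384, PS_1 = 320.
Change in consumer surplus = 384 - 196.8099 = 187.1901.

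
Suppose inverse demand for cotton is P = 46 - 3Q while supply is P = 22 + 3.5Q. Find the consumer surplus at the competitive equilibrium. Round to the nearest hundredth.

Set 46 - 3Q = 22 + 3.5Q, which gives 24 = 6.5Q, so Q* = 3.6923 and P* = 46 - 3(3.6923) = 34.9231.
The demand choke price is 46, so CS = (1/2)(Q*)(46 - P*) = (1/2)(3.6923)(11.0769) = 20.4497.

20.45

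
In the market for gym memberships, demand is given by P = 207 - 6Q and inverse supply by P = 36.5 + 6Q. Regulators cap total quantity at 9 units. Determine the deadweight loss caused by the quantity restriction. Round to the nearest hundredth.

162.76

Unrestricted equilibrium: Q* = (207 - 36.5)/(6 + 6) = 14.2083.
At Q = 9 the demand price is 207 - 6(9) = 153 and the supply price is 36.5 + 6(9) = 90.5.
Deadweight loss is the triangle between the curves from 9 to 14.2083: (1/2)(153 - 90.5)(14.2083 - 9) = 162.7604.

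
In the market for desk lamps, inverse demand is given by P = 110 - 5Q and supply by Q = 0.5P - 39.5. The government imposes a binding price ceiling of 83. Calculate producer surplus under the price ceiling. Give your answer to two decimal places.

4.00

Rewriting supply in inverse form: P = 79 + 2Q.
Without the control, 110 - 5Q = 79 + 2Q so Q* = 4.4286 and P* = 87.8571.
At the ceiling price 83, quantity supplied is (83 - 79)/2 = 2; supply is the short side, so Q = 2 trades at P = 83.
PS is the triangle above supply below 83: (1/2)(2)(83 - 79) = 4.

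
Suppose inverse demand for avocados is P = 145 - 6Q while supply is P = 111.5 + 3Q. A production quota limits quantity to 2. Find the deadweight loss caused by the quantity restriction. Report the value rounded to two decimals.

Unrestricted equilibrium: Q* = (145 - 111.5)/(6 + 3) = 3.7222.
At Q = 2 the demand price is 145 - 6(2) = 133 and the supply price is 111.5 + 3(2) = 117.5.
Deadweight loss is the triangle between the curves from 2 to 3.7222: (1/2)(133 - 117.5)(3.7222 - 2) = 13.3472.

13.35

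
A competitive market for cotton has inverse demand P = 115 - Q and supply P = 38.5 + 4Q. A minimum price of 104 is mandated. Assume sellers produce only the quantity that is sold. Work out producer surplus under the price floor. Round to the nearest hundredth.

478.50

Free-market equilibrium: 115 - Q = 38.5 + 4Q gives Q* = 15.3, P* = 99.7.
At the floor price 104, quantity demanded is (115 - 104)/1 = 11; demand is the short side, so Q = 11 trades at P = 104.
The supply price at Q = 11 is 82.5. PS is the trapezoid between 104 and supply over [0, 11]: (1/2)[(104 - 38.5) + (104 - 82.5)](11) = 478.5.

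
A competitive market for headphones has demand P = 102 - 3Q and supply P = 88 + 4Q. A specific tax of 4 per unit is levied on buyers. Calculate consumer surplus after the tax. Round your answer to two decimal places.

3.06

Pre-tax equilibrium: 102 - 3Q = 88 + 4Q gives Q* = 2, P* = 96.
With the tax, buyers' net willingness to pay falls by 4: (102 - 4) - 3Q = 88 + 4Q, so Q_t = 1.4286. Buyers pay P_b = 97.7143; sellers receive P_s = P_b - 4 = 93.7143.
CS = (1/2)(Q_t)(102 - P_b) = (1/2)(1.4286)(4.2857) = 3.0612.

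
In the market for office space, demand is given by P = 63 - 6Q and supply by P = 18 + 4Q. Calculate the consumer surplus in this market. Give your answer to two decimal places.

60.75

Set 63 - 6Q = 18 + 4Q, which gives 45 = 10Q, so Q* = 4.5 and P* = 63 - 6(4.5) = 36.
CS is the area between the demand curve and P* from 0 to Q*: (1/2)(4.5)(27) = 60.75.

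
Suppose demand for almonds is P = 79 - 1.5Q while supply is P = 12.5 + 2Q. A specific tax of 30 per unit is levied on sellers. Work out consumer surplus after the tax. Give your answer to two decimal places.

Without the tax, 79 - 1.5Q = 12.5 + 2Q so Q* = 19 and P* = 50.5.
With the tax, sellers need 30 more per unit: 79 - 1.5Q = 12.5 + 2Q + 30, so Q_t = 10.4286. Buyers pay P_b = 63.3571; sellers receive P_s = P_b - 30 = 33.3571.
CS = (1/2)(Q_t)(79 - P_b) = (1/2)(10.4286)(15.6429) = 81.5663.

81.57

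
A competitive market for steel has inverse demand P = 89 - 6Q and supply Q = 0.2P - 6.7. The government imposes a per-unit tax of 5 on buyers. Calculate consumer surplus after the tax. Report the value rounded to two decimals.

Rewriting supply in inverse form: P = 33.5 + 5Q.
Without the tax, 89 - 6Q = 33.5 + 5Q so Q* = 5.0455 and P* = 58.7273.
With the tax, buyers' net willingness to pay falls by 5: (89 - 5) - 6Q = 33.5 + 5Q, so Q_t = 4.5909. Buyers pay P_b = 61.4545; sellers receive P_s = P_b - 5 = 56.4545.
CS = (1/2)(Q_t)(89 - P_b) = (1/2)(4.5909)(27.5455) = 63.2293.

63.23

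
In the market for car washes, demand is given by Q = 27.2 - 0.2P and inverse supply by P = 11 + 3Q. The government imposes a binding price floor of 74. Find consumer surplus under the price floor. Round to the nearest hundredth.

Rewriting demand in inverse form: P = 136 - 5Q.
Without the control, 136 - 5Q = 11 + 3Q so Q* = 15.625 and P* = 57.875.
At P = 74, buyers demand (136 - 74)/5 = 12.4 while sellers would supply more, so the quantity traded is 12.4 at price 74.
CS is the triangle under demand above 74: (1/2)(12.4)(136 - 74) = 384.4.

384.40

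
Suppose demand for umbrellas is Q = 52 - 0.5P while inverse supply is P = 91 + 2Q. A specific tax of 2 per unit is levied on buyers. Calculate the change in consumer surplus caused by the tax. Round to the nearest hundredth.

Rewriting demand in inverse form: P = 104 - 2Q.
Without the tax, 104 - 2Q = 91 + 2Q so Q* = 3.25 and P* = 97.5.
A tax on buyers shifts demand down by 2: (104 - 2) - 2Q = 91 + 2Q, so Q_t = 2.75. Buyers pay P_b = 98.5; sellers receive P_s = P_b - 2 = 96.5.
Consumers lose the trapezoid between P* and P_b out to Q_t plus the triangle from Q_t to Q*: change in CS = 7.5625 - 10.5625 = -3.

-3.00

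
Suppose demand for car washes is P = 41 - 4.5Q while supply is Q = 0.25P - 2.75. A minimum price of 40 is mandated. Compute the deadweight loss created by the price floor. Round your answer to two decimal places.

46.48

Rewriting supply in inverse form: P = 11 + 4Q.
Without the control, 41 - 4.5Q = 11 + 4Q so Q* = 3.5294 and P* = 25.1176.
At P = 40, buyers demand (41 - 40)/4.5 = 0.2222 while sellers would supply more, so the quantity traded is 0.2222 at price 40.
At Q = 0.2222 the demand price is 40 and the supply price is 11.8889. Deadweight loss is the triangle between the curves from 0.2222 to 3.5294: (1/2)(40 - 11.8889)(3.5294 - 0.2222) = 46.4844.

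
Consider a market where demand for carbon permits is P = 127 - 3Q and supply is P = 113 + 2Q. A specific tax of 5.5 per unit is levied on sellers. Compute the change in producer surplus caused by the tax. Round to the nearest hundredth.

-4.95

Pre-tax equilibrium: 127 - 3Q = 113 + 2Q gives Q* = 2.8, P* = 118.6.
With the tax, sellers need 5.5 more per unit: 127 - 3Q = 113 + 2Q + 5.5, so Q_t = 1.7. Buyers pay P_b = 121.9; sellers receive P_s = P_b - 5.5 = 116.4.
Producers lose the trapezoid between P_s and P* out to Q_t plus the triangle from Q_t to Q*: change in PS = 2.89 - 7.84 = -4.95.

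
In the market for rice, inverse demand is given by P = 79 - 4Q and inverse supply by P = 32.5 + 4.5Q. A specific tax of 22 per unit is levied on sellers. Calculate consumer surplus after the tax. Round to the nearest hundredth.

Pre-tax equilibrium: 79 - 4Q = 32.5 + 4.5Q gives Q* = 5.4706, P* = 57.1176.
A tax on sellers shifts supply up by 22: 79 - 4Q = 32.5 + 4.5Q + 22, so Q_t = 2.8824. Buyers pay P_b = 67.4706; sellers receive P_s = P_b - 22 = 45.4706.
Consumer surplus is the triangle under demand above P_b: (1/2)(2.8824)(79 - 67.4706) = 16.6159.

16.62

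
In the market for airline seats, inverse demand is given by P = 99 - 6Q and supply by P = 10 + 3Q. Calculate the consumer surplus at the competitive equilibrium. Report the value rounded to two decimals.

293.37

Equilibrium: 99 - 6Q = 10 + 3Q, so Q* = 9.8889 and P* = 39.6667.
CS is the area between the demand curve and P* from 0 to Q*: (1/2)(9.8889)(59.3333) = 293.3704.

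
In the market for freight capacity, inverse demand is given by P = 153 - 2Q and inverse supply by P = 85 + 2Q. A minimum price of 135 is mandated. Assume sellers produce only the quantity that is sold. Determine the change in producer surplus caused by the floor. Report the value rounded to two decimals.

80.00

Without the control, 153 - 2Q = 85 + 2Q so Q* = 17 and P* = 119.
At P = 135, buyers demand (153 - 135)/2 = 9 while sellers would supply more, so the quantity traded is 9 at price 135.
PS goes from (1/2)(17)(34) = 289 to 369 (computed as (135 - 85)(9) - (1/2)(2)(9)^2), a change of 80.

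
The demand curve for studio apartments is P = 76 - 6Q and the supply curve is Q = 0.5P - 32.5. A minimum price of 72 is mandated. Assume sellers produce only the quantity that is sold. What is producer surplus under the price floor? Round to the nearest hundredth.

4.22

Rewriting supply in inverse form: P = 65 + 2Q.
Free-market equilibrium: 76 - 6Q = 65 + 2Q gives Q* = 1.375, P* = 67.75.
At the floor price 72, quantity demanded is (76 - 72)/6 = 0.6667; demand is the short side, so Q = 0.6667 trades at P = 72.
The supply price at Q = 0.6667 is 66.3333. PS is the trapezoid between 72 and supply over [0, 0.6667]: (1/2)[(72 - 65) + (72 - 66.3333)](0.6667) = 4.2222.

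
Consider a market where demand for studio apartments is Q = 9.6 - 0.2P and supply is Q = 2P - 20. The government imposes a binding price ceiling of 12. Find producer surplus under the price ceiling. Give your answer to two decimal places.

4.00

Rewriting demand in inverse form: P = 48 - 5Q.
Rewriting supply in inverse form: P = 10 + 0.5Q.
Free-market equilibrium: 48 - 5Q = 10 + 0.5Q gives Q* = 6.9091, P* = 13.4545.
At P = 12, sellers supply (12 - 10)/0.5 = 4 while buyers want more, so the quantity traded is 4 at price 12.
PS is the triangle above supply below 12: (1/2)(4)(12 - 10) = 4.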